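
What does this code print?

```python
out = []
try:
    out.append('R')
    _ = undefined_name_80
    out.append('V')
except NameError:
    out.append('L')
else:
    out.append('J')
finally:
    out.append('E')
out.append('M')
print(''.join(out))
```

Execution trace: 'R' (try body) → 'L' (except NameError) → 'E' (finally) → 'M' (after the try/except). Output: RLEM

Answer: RLEM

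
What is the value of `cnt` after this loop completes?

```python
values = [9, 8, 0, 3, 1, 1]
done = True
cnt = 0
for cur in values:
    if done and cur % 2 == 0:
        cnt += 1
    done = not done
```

Count even values at even positions
`cnt` takes the values: 0 → 1

Answer: 1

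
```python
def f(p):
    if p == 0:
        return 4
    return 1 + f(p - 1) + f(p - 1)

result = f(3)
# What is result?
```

f(p) = 1 + 2·f(p-1), f(0)=4. Closed form: (4+1)·2^3 - 1 = 39.

Answer: 39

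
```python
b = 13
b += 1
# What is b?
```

Trace:
`b = 13` → b = 13
`b += 1` → b = 14
So b = 14

Answer: 14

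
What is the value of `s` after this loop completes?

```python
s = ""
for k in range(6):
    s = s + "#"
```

Repeat '#' 6 times
`s` takes the values: "" → "#" → "##" → "###" → "####" → "#####" → "######"

Answer: "######"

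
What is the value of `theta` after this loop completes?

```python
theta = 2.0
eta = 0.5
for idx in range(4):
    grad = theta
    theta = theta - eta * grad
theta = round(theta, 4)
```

Gradient descent: w = 2.0 * (1 - 0.5)^4
`theta` takes the values: 2.0 → 1.0 → 0.5 → 0.25 → 0.125

Answer: 0.125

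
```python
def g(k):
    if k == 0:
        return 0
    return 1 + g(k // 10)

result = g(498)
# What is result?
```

Count of digits of 498: 3

Answer: 3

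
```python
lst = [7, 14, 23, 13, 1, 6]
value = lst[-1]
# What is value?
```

Trace:
`lst = [7, 14, 23, 13, 1, 6]` → lst = [7, 14, 23, 13, 1, 6]
`value = lst[-1]` → value = 6
So value = 6

Answer: 6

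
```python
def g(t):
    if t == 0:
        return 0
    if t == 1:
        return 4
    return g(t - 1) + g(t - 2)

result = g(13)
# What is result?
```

Build up from base cases: g(0)=0, g(1)=4, g(2)=4, g(3)=8, g(4)=12, g(5)=20, g(6)=32, ..., g(13)=932

Answer: 932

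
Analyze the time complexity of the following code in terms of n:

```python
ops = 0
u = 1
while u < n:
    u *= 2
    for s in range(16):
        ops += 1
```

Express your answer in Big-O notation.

Each loop level contributes: log n × 1. Multiplying the contributions gives O(log n).

Answer: O(log n)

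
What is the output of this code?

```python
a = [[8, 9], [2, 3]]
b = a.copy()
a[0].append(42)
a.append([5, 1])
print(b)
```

Key concept: shallow copy with nested lists.
Step by step:
`a = [[8, 9], [2, 3]]` → a = [[8, 9], [2, 3]]
`b = a.copy()` → b = [[8, 9], [2, 3]]
`a[0].append(42)` → a = [[8, 9, 42], [2, 3]]; b = [[8, 9, 42], [2, 3]]
`a.append([5, 1])` → a = [[8, 9, 42], [2, 3], [5, 1]]
`print(b)` → prints [[8, 9, 42], [2, 3]]

Answer: [[8, 9, 42], [2, 3]]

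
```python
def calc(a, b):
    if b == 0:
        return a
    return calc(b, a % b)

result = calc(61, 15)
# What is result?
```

calc(61, 15) -> calc(15, 1) -> calc(1, 0) -> 1

Answer: 1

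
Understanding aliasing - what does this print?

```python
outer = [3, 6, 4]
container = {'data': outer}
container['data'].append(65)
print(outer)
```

Key concept: dict holds reference to list.
Step by step:
`outer = [3, 6, 4]` → outer = [3, 6, 4]
`container = {'data': outer}` → container = {'data': [3, 6, 4]}
`container['data'].append(65)` → outer = [3, 6, 4, 65]; container = {'data': [3, 6, 4, 65]}
`print(outer)` → prints [3, 6, 4, 65]

Answer: [3, 6, 4, 65]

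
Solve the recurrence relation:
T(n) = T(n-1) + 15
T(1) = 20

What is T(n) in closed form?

Unrolling: T(n) = T(1) + 15·(n-1) = 20 + 15(n-1) = 15n + 5.

Answer: T(n) = 15n + 5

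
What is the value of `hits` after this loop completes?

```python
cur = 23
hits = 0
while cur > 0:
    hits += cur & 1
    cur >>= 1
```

Count set bits in 23 (binary: 0b10111)
`hits` takes the values: 0 → 1 → 2 → 3 → 4

Answer: 4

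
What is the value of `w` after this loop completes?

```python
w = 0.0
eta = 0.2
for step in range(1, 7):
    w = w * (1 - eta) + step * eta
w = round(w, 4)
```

Moving average with lr=0.2
`w` takes the values: 0.0 → 0.2 → 0.56 → 1.048 → 1.6384 → 2.31072 → 3.048576 → 3.0486

Answer: 3.0486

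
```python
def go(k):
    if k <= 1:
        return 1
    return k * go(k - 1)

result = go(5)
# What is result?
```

go(5) = 5 * 4 * 3 * 2 * 1 = 120

Answer: 120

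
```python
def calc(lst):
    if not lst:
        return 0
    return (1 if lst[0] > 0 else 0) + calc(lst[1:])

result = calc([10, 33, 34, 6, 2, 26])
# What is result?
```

Count of positive elements in [10, 33, 34, 6, 2, 26] = 6

Answer: 6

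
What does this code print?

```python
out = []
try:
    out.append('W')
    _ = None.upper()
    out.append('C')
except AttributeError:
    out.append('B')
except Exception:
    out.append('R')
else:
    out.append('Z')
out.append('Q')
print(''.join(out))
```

Execution trace: 'W' (try body) → 'B' (except AttributeError) → 'Q' (after the try/except). Output: WBQ

Answer: WBQ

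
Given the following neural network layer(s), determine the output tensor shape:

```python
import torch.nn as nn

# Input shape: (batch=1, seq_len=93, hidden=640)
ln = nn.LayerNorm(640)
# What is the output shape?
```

Input: (1, 93, 640) -> Output: (1, 93, 640)

Answer: (1, 93, 640)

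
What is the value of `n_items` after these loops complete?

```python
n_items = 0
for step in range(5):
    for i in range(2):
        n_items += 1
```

5 * 2 = 10
`n_items` takes the values: 0 → 1 → 2 → 3 → 4 → 5 → 6 → 7 → 8 → 9 → 10

Answer: 10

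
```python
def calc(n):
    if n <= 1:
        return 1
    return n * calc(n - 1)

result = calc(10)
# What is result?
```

calc(10) = 10 * 9 * 8 * 7 * 6 * 5 * 4 * 3 * 2 * 1 = 3628800

Answer: 3628800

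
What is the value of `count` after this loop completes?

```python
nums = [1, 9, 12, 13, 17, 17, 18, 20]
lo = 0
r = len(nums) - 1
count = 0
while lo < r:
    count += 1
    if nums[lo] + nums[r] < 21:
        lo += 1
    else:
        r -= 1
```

Steps to find pair summing to 21
`count` takes the values: 0 → 1 → 2 → 3 → 4 → 5 → 6 → 7

Answer: 7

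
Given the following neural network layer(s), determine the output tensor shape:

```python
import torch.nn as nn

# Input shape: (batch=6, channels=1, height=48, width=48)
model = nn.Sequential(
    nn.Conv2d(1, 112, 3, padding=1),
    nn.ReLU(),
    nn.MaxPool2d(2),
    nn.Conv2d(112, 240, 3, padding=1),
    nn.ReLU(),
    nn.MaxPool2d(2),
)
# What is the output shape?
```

Input: (6, 1, 48, 48) -> after first Conv2d: (6, 112, 48, 48) -> after first MaxPool2d: (6, 112, 24, 24) -> after second Conv2d: (6, 240, 24, 24) -> Output: (6, 240, 12, 12)

Answer: (6, 240, 12, 12)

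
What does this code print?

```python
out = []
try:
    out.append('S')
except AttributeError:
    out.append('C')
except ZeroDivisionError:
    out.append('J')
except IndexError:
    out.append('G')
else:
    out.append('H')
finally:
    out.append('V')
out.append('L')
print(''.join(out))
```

Execution trace: 'S' (try body, no exception) → 'H' (else) → 'V' (finally) → 'L' (after the try/except). Output: SHVL

Answer: SHVL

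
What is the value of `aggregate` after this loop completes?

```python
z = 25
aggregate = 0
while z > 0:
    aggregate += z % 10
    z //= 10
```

Sum digits of 25
`aggregate` takes the values: 0 → 5 → 7

Answer: 7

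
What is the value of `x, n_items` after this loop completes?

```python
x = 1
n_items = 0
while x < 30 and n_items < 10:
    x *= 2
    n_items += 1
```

Double until >= 30 or 10 iterations
`x, n_items` takes the values: (1, 0) → (2, 0) → (2, 1) → (4, 1) → (4, 2) → (8, 2) → (8, 3) → (16, 3) → (16, 4) → (32, 4) → (32, 5)

Answer: 32, 5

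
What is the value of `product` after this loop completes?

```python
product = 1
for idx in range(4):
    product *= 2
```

2^4 = 16
`product` takes the values: 1 → 2 → 4 → 8 → 16

Answer: 16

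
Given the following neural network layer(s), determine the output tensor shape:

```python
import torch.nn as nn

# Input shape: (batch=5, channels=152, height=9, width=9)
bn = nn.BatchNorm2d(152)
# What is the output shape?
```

Input: (5, 152, 9, 9) -> Output: (5, 152, 9, 9)

Answer: (5, 152, 9, 9)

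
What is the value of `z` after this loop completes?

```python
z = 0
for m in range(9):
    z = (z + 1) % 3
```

Increment mod 3, 9 times = 0
`z` takes the values: 0 → 1 → 2 → 0 → 1 → 2 → 0 → 1 → 2 → 0

Answer: 0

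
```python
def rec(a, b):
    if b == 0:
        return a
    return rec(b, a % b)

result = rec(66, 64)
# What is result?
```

rec(66, 64) -> rec(64, 2) -> rec(2, 0) -> 2

Answer: 2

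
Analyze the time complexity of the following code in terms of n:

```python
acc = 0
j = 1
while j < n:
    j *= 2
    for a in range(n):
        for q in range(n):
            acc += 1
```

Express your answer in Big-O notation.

Each loop level contributes: log n × n × n. Multiplying the contributions gives O(n^2 log n).

Answer: O(n^2 log n)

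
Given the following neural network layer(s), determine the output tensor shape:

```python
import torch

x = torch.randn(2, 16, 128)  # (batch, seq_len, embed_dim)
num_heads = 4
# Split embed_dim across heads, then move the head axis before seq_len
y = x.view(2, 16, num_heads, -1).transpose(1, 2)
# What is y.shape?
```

Input: (2, 16, 128) -> head_dim = 128 // 4 = 32; after view: (2, 16, 4, 32) -> after transpose(1, 2): (2, 4, 16, 32) -> Output: (2, 4, 16, 32)

Answer: (2, 4, 16, 32)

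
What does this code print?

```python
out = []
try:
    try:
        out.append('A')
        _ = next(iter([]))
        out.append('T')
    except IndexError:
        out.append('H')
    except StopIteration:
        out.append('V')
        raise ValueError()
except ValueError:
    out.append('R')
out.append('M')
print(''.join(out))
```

Execution trace: 'A' (inner try body) → 'V' (inner except StopIteration) → 'R' (outer except ValueError) → 'M' (after the try/except). Output: AVRM

Answer: AVRM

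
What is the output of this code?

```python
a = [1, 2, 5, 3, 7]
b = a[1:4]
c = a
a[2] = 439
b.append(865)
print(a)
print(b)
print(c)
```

Key concept: slice vs alias.
Step by step:
`a = [1, 2, 5, 3, 7]` → a = [1, 2, 5, 3, 7]
`b = a[1:4]` → b = [2, 5, 3]
`c = a` → c = [1, 2, 5, 3, 7] (same object as a)
`a[2] = 439` → a = [1, 2, 439, 3, 7] (same object as c); c = [1, 2, 439, 3, 7] (same object as a)
`b.append(865)` → b = [2, 5, 3, 865]
`print(a)` → prints [1, 2, 439, 3, 7]
`print(b)` → prints [2, 5, 3, 865]
`print(c)` → prints [1, 2, 439, 3, 7]

Answer:
[1, 2, 439, 3, 7]
[2, 5, 3, 865]
[1, 2, 439, 3, 7]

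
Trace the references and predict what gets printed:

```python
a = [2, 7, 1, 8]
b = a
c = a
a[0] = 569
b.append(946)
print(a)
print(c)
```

Key concept: multiple aliases.
Step by step:
`a = [2, 7, 1, 8]` → a = [2, 7, 1, 8]
`b = a` → b = [2, 7, 1, 8] (same object as a)
`c = a` → c = [2, 7, 1, 8] (same object as a, b)
`a[0] = 569` → a = [569, 7, 1, 8] (same object as b, c); b = [569, 7, 1, 8] (same object as a, c); c = [569, 7, 1, 8] (same object as a, b)
`b.append(946)` → a = [569, 7, 1, 8, 946] (same object as b, c); b = [569, 7, 1, 8, 946] (same object as a, c); c = [569, 7, 1, 8, 946] (same object as a, b)
`print(a)` → prints [569, 7, 1, 8, 946]
`print(c)` → prints [569, 7, 1, 8, 946]

Answer:
[569, 7, 1, 8, 946]
[569, 7, 1, 8, 946]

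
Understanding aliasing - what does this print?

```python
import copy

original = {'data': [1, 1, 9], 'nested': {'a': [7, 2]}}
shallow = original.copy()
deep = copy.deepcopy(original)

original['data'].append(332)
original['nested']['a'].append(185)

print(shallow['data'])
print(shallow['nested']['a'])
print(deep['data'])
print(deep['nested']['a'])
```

Key concept: comparing shallow vs deep copy.
Step by step:
`original = {'data': [1, 1, 9], 'nested': {'a': [7, 2]}}` → original = {'data': [1, 1, 9], 'nested': {'a': [7, 2]}}
`shallow = original.copy()` → shallow = {'data': [1, 1, 9], 'nested': {'a': [7, 2]}}
`deep = copy.deepcopy(original)` → deep = {'data': [1, 1, 9], 'nested': {'a': [7, 2]}}
`original['data'].append(332)` → original = {'data': [1, 1, 9, 332], 'nested': {'a': [7, 2]}}; shallow = {'data': [1, 1, 9, 332], 'nested': {'a': [7, 2]}}
`original['nested']['a'].append(185)` → original = {'data': [1, 1, 9, 332], 'nested': {'a': [7, 2, 185]}}; shallow = {'data': [1, 1, 9, 332], 'nested': {'a': [7, 2, 185]}}
`print(shallow['data'])` → prints [1, 1, 9, 332]
`print(shallow['nested']['a'])` → prints [7, 2, 185]
`print(deep['data'])` → prints [1, 1, 9]
`print(deep['nested']['a'])` → prints [7, 2]

Answer:
[1, 1, 9, 332]
[7, 2, 185]
[1, 1, 9]
[7, 2]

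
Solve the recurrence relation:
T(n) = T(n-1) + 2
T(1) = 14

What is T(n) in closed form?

Unrolling: T(n) = T(1) + 2·(n-1) = 14 + 2(n-1) = 2n + 12.

Answer: T(n) = 2n + 12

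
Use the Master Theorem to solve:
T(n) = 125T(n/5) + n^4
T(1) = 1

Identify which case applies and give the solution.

a=125, b=5, f(n)=n^4. log_5(125) = 3. Since c=4 > 3 and the regularity condition holds (125(n/5)^4 = (125/5^4)n^4 with 125/5^4 < 1), Case 3 applies: T(n) = Θ(f(n)) = O(n^4).

Answer: O(n^4) - Case 3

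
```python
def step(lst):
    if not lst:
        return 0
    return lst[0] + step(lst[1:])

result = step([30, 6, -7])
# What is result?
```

30 + 6 + (-7) + 0 = 29

Answer: 29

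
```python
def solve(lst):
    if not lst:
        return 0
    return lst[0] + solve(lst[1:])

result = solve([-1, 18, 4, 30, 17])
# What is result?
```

(-1) + 18 + 4 + 30 + 17 + 0 = 68

Answer: 68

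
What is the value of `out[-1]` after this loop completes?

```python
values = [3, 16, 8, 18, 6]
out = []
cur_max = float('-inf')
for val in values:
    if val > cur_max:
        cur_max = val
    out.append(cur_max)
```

Running max ends at 18
`out` takes the values: [] → [3] → [3, 16] → [3, 16, 16] → [3, 16, 16, 18] → [3, 16, 16, 18, 18]
So `out[-1]` = 18

Answer: 18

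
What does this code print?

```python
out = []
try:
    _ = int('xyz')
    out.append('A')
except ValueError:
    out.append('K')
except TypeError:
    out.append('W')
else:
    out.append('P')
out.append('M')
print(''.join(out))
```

Execution trace: 'K' (except ValueError) → 'M' (after the try/except). Output: KM

Answer: KM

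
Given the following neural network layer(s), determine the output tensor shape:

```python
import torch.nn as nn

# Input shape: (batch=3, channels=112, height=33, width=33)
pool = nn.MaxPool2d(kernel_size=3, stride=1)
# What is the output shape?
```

Input: (3, 112, 33, 33) -> Output: (3, 112, 31, 31)

Answer: (3, 112, 31, 31)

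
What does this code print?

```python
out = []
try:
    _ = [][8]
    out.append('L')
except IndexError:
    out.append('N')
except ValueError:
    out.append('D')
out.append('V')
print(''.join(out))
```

Execution trace: 'N' (except IndexError) → 'V' (after the try/except). Output: NV

Answer: NV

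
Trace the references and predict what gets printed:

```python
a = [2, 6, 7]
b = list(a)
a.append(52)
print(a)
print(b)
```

Key concept: list() constructor creates copy.
Step by step:
`a = [2, 6, 7]` → a = [2, 6, 7]
`b = list(a)` → b = [2, 6, 7]
`a.append(52)` → a = [2, 6, 7, 52]
`print(a)` → prints [2, 6, 7, 52]
`print(b)` → prints [2, 6, 7]

Answer:
[2, 6, 7, 52]
[2, 6, 7]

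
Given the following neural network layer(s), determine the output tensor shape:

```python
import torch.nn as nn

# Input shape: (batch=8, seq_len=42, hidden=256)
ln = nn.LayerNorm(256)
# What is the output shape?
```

Input: (8, 42, 256) -> Output: (8, 42, 256)

Answer: (8, 42, 256)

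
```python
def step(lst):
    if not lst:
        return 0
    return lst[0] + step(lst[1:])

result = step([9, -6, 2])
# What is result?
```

9 + (-6) + 2 + 0 = 5

Answer: 5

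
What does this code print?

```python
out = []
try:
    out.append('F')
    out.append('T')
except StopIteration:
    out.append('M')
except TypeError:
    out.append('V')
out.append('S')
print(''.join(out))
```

Execution trace: 'F' (try body) → 'T' (try body, no exception) → 'S' (after the try/except). Output: FTS

Answer: FTS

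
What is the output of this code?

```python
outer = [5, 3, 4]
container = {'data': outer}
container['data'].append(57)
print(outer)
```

Key concept: dict holds reference to list.
Step by step:
`outer = [5, 3, 4]` → outer = [5, 3, 4]
`container = {'data': outer}` → container = {'data': [5, 3, 4]}
`container['data'].append(57)` → outer = [5, 3, 4, 57]; container = {'data': [5, 3, 4, 57]}
`print(outer)` → prints [5, 3, 4, 57]

Answer: [5, 3, 4, 57]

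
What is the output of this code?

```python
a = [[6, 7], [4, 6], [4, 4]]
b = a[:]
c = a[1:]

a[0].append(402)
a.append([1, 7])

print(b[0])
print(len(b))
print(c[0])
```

Key concept: slice with nested mutation.
Step by step:
`a = [[6, 7], [4, 6], [4, 4]]` → a = [[6, 7], [4, 6], [4, 4]]
`b = a[:]` → b = [[6, 7], [4, 6], [4, 4]]
`c = a[1:]` → c = [[4, 6], [4, 4]]
`a[0].append(402)` → a = [[6, 7, 402], [4, 6], [4, 4]]; b = [[6, 7, 402], [4, 6], [4, 4]]
`a.append([1, 7])` → a = [[6, 7, 402], [4, 6], [4, 4], [1, 7]]
`print(b[0])` → prints [6, 7, 402]
`print(len(b))` → prints 3
`print(c[0])` → prints [4, 6]

Answer:
[6, 7, 402]
3
[4, 6]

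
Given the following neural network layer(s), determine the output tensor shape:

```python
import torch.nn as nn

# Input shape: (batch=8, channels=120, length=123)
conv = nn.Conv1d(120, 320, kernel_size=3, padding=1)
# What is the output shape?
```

Input: (8, 120, 123) -> Output: (8, 320, 123)

Answer: (8, 320, 123)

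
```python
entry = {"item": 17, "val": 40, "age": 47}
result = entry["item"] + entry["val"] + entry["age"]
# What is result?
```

Trace:
`entry = {"item": 17, "val": 40, "age": 47}` → entry = {'item': 17, 'val': 40, 'age': 47}
`result = entry["item"] + entry["val"] + entry["age"]` → result = 104
So result = 104

Answer: 104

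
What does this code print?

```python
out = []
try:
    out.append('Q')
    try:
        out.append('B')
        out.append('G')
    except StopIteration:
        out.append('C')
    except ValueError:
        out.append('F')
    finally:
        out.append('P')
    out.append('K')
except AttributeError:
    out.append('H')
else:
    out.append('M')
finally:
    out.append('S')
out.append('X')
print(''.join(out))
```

Execution trace: 'Q' (try body) → 'B' (inner try body) → 'G' (inner try body, no exception) → 'P' (inner finally) → 'K' (try body, no exception) → 'M' (else) → 'S' (finally) → 'X' (after the try/except). Output: QBGPKMSX

Answer: QBGPKMSX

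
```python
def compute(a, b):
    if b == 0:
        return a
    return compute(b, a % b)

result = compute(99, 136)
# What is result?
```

compute(99, 136) -> compute(136, 99) -> compute(99, 37) -> compute(37, 25) -> compute(25, 12) -> compute(12, 1) -> compute(1, 0) -> 1

Answer: 1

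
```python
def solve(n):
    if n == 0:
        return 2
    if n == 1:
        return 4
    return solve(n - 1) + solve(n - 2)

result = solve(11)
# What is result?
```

Build up from base cases: solve(0)=2, solve(1)=4, solve(2)=6, solve(3)=10, solve(4)=16, solve(5)=26, solve(6)=42, ..., solve(11)=466

Answer: 466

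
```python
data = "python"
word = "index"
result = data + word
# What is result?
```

Trace:
`data = "python"` → data = 'python'
`word = "index"` → word = 'index'
`result = data + word` → result = 'pythonindex'
So result = 'pythonindex'

Answer: 'pythonindex'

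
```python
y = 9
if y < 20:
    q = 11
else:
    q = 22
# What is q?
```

Trace:
`y = 9` → y = 9
`if y < 20: ...` → y < 20 is True → q = 11
So q = 11

Answer: 11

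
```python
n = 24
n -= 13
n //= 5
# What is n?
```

Trace:
`n = 24` → n = 24
`n -= 13` → n = 11
`n //= 5` → n = 2
So n = 2

Answer: 2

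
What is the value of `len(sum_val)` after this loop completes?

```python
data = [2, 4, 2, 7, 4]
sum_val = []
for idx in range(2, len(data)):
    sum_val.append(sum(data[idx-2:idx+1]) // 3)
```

Number of 3-element averages
`sum_val` takes the values: [] → [2] → [2, 4] → [2, 4, 4]
So `len(sum_val)` = 3

Answer: 3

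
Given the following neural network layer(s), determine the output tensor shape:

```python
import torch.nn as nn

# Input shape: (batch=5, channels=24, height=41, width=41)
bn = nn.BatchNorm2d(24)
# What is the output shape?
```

Input: (5, 24, 41, 41) -> Output: (5, 24, 41, 41)

Answer: (5, 24, 41, 41)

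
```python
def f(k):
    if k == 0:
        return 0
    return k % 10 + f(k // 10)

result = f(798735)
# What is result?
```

Sum of digits of 798735: 5 + 3 + 7 + 8 + 9 + 7 = 39

Answer: 39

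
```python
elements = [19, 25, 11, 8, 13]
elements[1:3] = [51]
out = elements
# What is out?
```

Trace:
`elements = [19, 25, 11, 8, 13]` → elements = [19, 25, 11, 8, 13]
`elements[1:3] = [51]` → elements = [19, 51, 8, 13]
`out = elements` → out = [19, 51, 8, 13]
So out = [19, 51, 8, 13]

Answer: [19, 51, 8, 13]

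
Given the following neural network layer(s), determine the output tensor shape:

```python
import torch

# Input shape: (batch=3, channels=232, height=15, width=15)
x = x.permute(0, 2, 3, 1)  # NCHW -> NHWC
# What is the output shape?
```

Input: (3, 232, 15, 15) -> Output: (3, 15, 15, 232)

Answer: (3, 15, 15, 232)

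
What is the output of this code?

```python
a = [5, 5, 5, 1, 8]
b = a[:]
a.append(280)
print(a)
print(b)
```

Key concept: slice [:] creates copy.
Step by step:
`a = [5, 5, 5, 1, 8]` → a = [5, 5, 5, 1, 8]
`b = a[:]` → b = [5, 5, 5, 1, 8]
`a.append(280)` → a = [5, 5, 5, 1, 8, 280]
`print(a)` → prints [5, 5, 5, 1, 8, 280]
`print(b)` → prints [5, 5, 5, 1, 8]

Answer:
[5, 5, 5, 1, 8, 280]
[5, 5, 5, 1, 8]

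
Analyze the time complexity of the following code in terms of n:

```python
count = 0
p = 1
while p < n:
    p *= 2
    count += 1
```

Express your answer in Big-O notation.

Each loop level contributes: log n. Multiplying the contributions gives O(log n).

Answer: O(log n)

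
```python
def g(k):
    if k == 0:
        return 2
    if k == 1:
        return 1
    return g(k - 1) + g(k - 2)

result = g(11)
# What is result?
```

Build up from base cases: g(0)=2, g(1)=1, g(2)=3, g(3)=4, g(4)=7, g(5)=11, g(6)=18, ..., g(11)=199

Answer: 199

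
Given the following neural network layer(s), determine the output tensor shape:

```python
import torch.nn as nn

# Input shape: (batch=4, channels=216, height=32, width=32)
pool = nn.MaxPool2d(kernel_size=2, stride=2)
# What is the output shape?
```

Input: (4, 216, 32, 32) -> Output: (4, 216, 16, 16)

Answer: (4, 216, 16, 16)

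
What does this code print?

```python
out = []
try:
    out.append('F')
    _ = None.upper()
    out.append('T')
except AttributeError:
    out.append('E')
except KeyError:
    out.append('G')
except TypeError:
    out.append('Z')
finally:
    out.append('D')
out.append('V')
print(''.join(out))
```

Execution trace: 'F' (try body) → 'E' (except AttributeError) → 'D' (finally) → 'V' (after the try/except). Output: FEDV

Answer: FEDV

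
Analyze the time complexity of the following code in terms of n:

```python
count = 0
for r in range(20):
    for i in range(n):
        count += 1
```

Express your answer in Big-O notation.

Each loop level contributes: 1 × n. Multiplying the contributions gives O(n).

Answer: O(n)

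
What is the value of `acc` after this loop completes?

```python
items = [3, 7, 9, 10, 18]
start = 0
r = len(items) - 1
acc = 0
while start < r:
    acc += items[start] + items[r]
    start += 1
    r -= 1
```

Sum of pairs from ends
`acc` takes the values: 0 → 21 → 38

Answer: 38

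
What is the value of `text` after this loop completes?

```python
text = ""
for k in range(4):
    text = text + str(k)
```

Concatenate digits 0 to 3
`text` takes the values: "" → "0" → "01" → "012" → "0123"

Answer: "0123"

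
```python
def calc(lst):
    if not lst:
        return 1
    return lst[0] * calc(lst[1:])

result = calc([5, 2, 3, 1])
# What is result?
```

Product over [5, 2, 3, 1] = 5 * 2 * 3 * 1 = 30

Answer: 30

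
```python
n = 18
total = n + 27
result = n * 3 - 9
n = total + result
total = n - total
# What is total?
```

Trace:
`n = 18` → n = 18
`total = n + 27` → total = 45
`result = n * 3 - 9` → result = 45
`n = total + result` → n = 90
`total = n - total` → total = 45
So total = 45

Answer: 45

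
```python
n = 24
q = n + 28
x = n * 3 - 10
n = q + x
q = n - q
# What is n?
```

Trace:
`n = 24` → n = 24
`q = n + 28` → q = 52
`x = n * 3 - 10` → x = 62
`n = q + x` → n = 114
`q = n - q` → q = 62
So n = 114

Answer: 114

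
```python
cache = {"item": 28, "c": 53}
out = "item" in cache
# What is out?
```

Trace:
`cache = {"item": 28, "c": 53}` → cache = {'item': 28, 'c': 53}
`out = "item" in cache` → out = True
So out = True

Answer: True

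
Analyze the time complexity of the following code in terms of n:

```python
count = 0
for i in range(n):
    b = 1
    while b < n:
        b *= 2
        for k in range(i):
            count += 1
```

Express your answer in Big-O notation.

Each loop level contributes: n × log n × n. Multiplying the contributions gives O(n^2 log n).

Answer: O(n^2 log n)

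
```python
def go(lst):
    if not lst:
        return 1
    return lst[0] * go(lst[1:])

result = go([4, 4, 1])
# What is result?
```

Product over [4, 4, 1] = 4 * 4 * 1 = 16

Answer: 16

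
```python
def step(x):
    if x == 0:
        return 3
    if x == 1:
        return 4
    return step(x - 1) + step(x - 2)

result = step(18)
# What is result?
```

Build up from base cases: step(0)=3, step(1)=4, step(2)=7, step(3)=11, step(4)=18, step(5)=29, step(6)=47, ..., step(18)=15127

Answer: 15127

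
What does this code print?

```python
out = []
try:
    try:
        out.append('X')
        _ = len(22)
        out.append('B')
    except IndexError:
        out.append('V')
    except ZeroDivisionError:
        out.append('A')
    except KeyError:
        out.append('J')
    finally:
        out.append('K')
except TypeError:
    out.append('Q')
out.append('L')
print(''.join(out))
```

Execution trace: 'X' (try body) → 'K' (finally) → 'Q' (outer except TypeError) → 'L' (after the try/except). Output: XKQL

Answer: XKQL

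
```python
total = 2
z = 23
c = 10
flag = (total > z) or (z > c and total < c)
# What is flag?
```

Trace:
`total = 2` → total = 2
`z = 23` → z = 23
`c = 10` → c = 10
`flag = (total > z) or (z > c and total < c)` → flag = True
So flag = True

Answer: True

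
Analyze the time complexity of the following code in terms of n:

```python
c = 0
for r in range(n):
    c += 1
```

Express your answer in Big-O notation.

Each loop level contributes: n. Multiplying the contributions gives O(n).

Answer: O(n)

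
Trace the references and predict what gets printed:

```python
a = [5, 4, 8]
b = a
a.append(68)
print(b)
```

Key concept: basic list aliasing.
Step by step:
`a = [5, 4, 8]` → a = [5, 4, 8]
`b = a` → b = [5, 4, 8] (same object as a)
`a.append(68)` → a = [5, 4, 8, 68] (same object as b); b = [5, 4, 8, 68] (same object as a)
`print(b)` → prints [5, 4, 8, 68]

Answer: [5, 4, 8, 68]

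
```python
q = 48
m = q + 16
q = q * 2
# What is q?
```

Trace:
`q = 48` → q = 48
`m = q + 16` → m = 64
`q = q * 2` → q = 96
So q = 96

Answer: 96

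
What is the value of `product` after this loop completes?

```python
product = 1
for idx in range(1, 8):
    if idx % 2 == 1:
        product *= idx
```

Product of odd numbers 1 to 7
`product` takes the values: 1 → 3 → 15 → 105

Answer: 105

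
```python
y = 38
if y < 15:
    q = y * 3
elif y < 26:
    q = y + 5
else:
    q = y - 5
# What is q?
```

Trace:
`y = 38` → y = 38
`if y < 15: ...` → y < 15 is False, y < 26 is False, take else branch → q = 33
So q = 33

Answer: 33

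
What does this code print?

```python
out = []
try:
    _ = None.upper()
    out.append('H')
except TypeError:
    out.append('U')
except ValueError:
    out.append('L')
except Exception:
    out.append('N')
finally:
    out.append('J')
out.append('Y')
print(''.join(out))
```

Execution trace: 'N' (except Exception) → 'J' (finally) → 'Y' (after the try/except). Output: NJY

Answer: NJY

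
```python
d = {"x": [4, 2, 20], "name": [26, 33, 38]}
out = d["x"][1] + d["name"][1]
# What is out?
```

Trace:
`d = {"x": [4, 2, 20], "name": [26, 33, 38]}` → d = {'x': [4, 2, 20], 'name': [26, 33, 38]}
`out = d["x"][1] + d["name"][1]` → out = 35
So out = 35

Answer: 35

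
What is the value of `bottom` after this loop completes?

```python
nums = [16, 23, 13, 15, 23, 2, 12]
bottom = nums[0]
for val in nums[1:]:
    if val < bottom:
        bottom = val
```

Minimum of [16, 23, 13, 15, 23, 2, 12]
`bottom` takes the values: 16 → 13 → 2

Answer: 2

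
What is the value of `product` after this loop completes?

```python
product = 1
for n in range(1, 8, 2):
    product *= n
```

Product of 1, 3, 5, ... up to 7
`product` takes the values: 1 → 3 → 15 → 105

Answer: 105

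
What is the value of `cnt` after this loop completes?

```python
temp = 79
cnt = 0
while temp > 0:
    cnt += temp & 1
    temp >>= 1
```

Count set bits in 79 (binary: 0b1001111)
`cnt` takes the values: 0 → 1 → 2 → 3 → 4 → 5

Answer: 5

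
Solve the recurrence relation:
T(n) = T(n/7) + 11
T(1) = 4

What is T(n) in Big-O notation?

Each step divides n by 7 and adds 11. After log_7(n) steps we reach T(1)=4. So T(n) = 11·log_7(n) + 4 = O(log n).

Answer: O(log n)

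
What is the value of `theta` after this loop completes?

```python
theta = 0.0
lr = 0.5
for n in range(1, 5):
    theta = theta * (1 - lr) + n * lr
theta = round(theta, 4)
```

Moving average with lr=0.5
`theta` takes the values: 0.0 → 0.5 → 1.25 → 2.125 → 3.0625

Answer: 3.0625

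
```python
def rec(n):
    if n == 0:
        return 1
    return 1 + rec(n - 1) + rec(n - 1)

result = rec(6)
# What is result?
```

rec(n) = 1 + 2·rec(n-1), rec(0)=1. Closed form: (1+1)·2^6 - 1 = 127.

Answer: 127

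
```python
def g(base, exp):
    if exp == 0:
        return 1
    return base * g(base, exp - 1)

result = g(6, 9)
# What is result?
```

g(6, 9) = 6 * 6 * 6 * 6 * 6 * 6 * 6 * 6 * 6 = 10077696

Answer: 10077696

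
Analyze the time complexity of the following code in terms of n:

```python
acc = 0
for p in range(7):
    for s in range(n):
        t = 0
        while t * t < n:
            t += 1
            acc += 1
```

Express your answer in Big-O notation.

Each loop level contributes: 1 × n × √n. Multiplying the contributions gives O(n√n).

Answer: O(n√n)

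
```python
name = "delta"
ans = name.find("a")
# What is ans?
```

Trace:
`name = "delta"` → name = 'delta'
`ans = name.find("a")` → ans = 4
So ans = 4

Answer: 4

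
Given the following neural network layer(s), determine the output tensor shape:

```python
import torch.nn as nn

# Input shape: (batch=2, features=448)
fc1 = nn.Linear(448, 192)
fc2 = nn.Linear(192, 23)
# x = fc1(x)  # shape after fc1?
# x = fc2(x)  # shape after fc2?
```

Input: (2, 448) -> after fc1: (2, 192) -> Output: (2, 23)

Answer: (2, 23)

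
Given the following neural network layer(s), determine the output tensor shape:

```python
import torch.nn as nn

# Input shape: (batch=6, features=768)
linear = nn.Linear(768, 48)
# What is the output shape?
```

Input: (6, 768) -> Output: (6, 48)

Answer: (6, 48)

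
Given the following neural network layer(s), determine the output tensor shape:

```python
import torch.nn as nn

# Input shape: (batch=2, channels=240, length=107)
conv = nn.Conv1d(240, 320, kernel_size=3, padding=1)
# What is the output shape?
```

Input: (2, 240, 107) -> Output: (2, 320, 107)

Answer: (2, 320, 107)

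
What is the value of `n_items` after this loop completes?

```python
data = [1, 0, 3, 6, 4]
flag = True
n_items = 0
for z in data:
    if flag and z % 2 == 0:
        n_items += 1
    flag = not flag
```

Count even values at even positions
`n_items` takes the values: 0 → 1

Answer: 1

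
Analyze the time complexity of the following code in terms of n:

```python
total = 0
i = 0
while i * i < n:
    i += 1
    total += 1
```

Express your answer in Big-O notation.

Each loop level contributes: √n. Multiplying the contributions gives O(√n).

Answer: O(√n)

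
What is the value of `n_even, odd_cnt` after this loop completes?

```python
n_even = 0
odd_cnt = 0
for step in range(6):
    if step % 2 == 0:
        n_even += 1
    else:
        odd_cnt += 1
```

Count evens and odds in range(6)
`n_even, odd_cnt` takes the values: (0, 0) → (1, 0) → (1, 1) → (2, 1) → (2, 2) → (3, 2) → (3, 3)

Answer: 3, 3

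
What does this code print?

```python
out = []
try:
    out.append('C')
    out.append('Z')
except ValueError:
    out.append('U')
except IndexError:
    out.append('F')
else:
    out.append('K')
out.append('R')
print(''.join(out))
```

Execution trace: 'C' (try body) → 'Z' (try body, no exception) → 'K' (else) → 'R' (after the try/except). Output: CZKR

Answer: CZKR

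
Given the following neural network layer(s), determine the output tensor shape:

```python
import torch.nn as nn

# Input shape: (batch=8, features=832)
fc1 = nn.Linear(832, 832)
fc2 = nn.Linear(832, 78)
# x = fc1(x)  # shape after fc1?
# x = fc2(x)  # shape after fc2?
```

Input: (8, 832) -> after fc1: (8, 832) -> Output: (8, 78)

Answer: (8, 78)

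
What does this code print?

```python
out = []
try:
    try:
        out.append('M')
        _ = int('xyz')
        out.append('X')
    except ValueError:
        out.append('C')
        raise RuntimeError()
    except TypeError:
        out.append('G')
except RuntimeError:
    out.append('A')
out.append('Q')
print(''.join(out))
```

Execution trace: 'M' (try body) → 'C' (except ValueError) → 'A' (outer except RuntimeError) → 'Q' (after the try/except). Output: MCAQ

Answer: MCAQ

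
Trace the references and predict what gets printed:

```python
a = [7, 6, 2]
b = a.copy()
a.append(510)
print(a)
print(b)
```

Key concept: list.copy() creates independent copy.
Step by step:
`a = [7, 6, 2]` → a = [7, 6, 2]
`b = a.copy()` → b = [7, 6, 2]
`a.append(510)` → a = [7, 6, 2, 510]
`print(a)` → prints [7, 6, 2, 510]
`print(b)` → prints [7, 6, 2]

Answer:
[7, 6, 2, 510]
[7, 6, 2]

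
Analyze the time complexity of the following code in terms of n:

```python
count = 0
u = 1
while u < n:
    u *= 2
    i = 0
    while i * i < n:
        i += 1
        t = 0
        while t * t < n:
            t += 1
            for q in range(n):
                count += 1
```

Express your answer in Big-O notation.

Each loop level contributes: log n × √n × √n × n. Multiplying the contributions gives O(n^2 log n).

Answer: O(n^2 log n)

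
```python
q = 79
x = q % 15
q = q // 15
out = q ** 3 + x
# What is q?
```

Trace:
`q = 79` → q = 79
`x = q % 15` → x = 4
`q = q // 15` → q = 5
`out = q ** 3 + x` → out = 129
So q = 5

Answer: 5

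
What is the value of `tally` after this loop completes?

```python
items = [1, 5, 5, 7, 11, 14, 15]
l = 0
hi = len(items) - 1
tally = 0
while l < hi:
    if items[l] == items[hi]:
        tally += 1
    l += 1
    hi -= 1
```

Count matching pairs from ends
`tally` takes the values: 0

Answer: 0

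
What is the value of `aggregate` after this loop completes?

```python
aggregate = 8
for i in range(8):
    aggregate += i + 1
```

Start at 8, add 1 to 8 = 44
`aggregate` takes the values: 8 → 9 → 11 → 14 → 18 → 23 → 29 → 36 → 44

Answer: 44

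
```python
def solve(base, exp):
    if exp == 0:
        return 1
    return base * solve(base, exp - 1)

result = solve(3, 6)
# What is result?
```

solve(3, 6) = 3 * 3 * 3 * 3 * 3 * 3 = 729

Answer: 729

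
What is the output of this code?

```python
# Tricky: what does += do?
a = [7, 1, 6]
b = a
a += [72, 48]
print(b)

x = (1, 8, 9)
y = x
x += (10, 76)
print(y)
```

Key concept: += behavior differs for mutable vs immutable.
Step by step:
`a = [7, 1, 6]` → a = [7, 1, 6]
`b = a` → b = [7, 1, 6] (same object as a)
`a += [72, 48]` → a = [7, 1, 6, 72, 48] (same object as b); b = [7, 1, 6, 72, 48] (same object as a)
`print(b)` → prints [7, 1, 6, 72, 48]
`x = (1, 8, 9)` → x = (1, 8, 9)
`y = x` → y = (1, 8, 9)
`x += (10, 76)` → x = (1, 8, 9, 10, 76)
`print(y)` → prints (1, 8, 9)

Answer:
[7, 1, 6, 72, 48]
(1, 8, 9)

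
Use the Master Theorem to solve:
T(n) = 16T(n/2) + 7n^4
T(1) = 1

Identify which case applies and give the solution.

a=16, b=2, f(n)=7n^4. log_2(16) = 4. Since c=4 = 4, Case 2 applies: T(n) = Θ(n^log_b(a) · log n) = O(n^4 log n).

Answer: O(n^4 log n) - Case 2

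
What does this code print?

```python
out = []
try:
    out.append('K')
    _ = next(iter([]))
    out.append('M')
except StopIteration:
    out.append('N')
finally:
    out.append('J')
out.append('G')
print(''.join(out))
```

Execution trace: 'K' (try body) → 'N' (except StopIteration) → 'J' (finally) → 'G' (after the try/except). Output: KNJG

Answer: KNJG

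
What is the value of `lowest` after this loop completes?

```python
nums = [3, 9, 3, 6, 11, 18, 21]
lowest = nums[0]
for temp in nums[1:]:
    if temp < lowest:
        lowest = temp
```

Minimum of [3, 9, 3, 6, 11, 18, 21]
`lowest` takes the values: 3

Answer: 3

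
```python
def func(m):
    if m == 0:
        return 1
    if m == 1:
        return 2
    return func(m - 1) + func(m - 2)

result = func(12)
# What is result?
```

Build up from base cases: func(0)=1, func(1)=2, func(2)=3, func(3)=5, func(4)=8, func(5)=13, func(6)=21, ..., func(12)=377

Answer: 377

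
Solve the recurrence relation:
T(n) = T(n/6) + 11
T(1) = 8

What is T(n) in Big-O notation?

Each step divides n by 6 and adds 11. After log_6(n) steps we reach T(1)=8. So T(n) = 11·log_6(n) + 8 = O(log n).

Answer: O(log n)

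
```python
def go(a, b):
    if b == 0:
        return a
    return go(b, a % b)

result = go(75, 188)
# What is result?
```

go(75, 188) -> go(188, 75) -> go(75, 38) -> go(38, 37) -> go(37, 1) -> go(1, 0) -> 1

Answer: 1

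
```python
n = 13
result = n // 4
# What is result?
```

Trace:
`n = 13` → n = 13
`result = n // 4` → result = 3
So result = 3

Answer: 3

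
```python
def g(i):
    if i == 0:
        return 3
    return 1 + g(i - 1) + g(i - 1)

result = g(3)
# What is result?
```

g(i) = 1 + 2·g(i-1), g(0)=3. Closed form: (3+1)·2^3 - 1 = 31.

Answer: 31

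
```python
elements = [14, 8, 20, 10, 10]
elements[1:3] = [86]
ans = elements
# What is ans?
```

Trace:
`elements = [14, 8, 20, 10, 10]` → elements = [14, 8, 20, 10, 10]
`elements[1:3] = [86]` → elements = [14, 86, 10, 10]
`ans = elements` → ans = [14, 86, 10, 10]
So ans = [14, 86, 10, 10]

Answer: [14, 86, 10, 10]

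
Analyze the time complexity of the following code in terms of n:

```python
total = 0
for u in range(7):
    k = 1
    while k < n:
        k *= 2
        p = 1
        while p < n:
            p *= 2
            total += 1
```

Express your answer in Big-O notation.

Each loop level contributes: 1 × log n × log n. Multiplying the contributions gives O(log² n).

Answer: O(log² n)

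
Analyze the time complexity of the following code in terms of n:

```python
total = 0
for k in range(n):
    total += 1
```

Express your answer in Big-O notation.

Each loop level contributes: n. Multiplying the contributions gives O(n).

Answer: O(n)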